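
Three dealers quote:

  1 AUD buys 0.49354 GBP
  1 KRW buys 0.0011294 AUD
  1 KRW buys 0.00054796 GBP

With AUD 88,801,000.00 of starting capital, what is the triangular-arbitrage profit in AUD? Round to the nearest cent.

Profit: AUD 1,530,482.87

Profitable loop is AUD → GBP → KRW → AUD:
AUD 88,801,000.00 × 0.49354 = GBP 43,826,845.54
GBP 43,826,845.54 ÷ 0.00054796 = KRW 79,981,833,601
KRW 79,981,833,601 × 0.0011294 = AUD 90,331,482.87
Profit = AUD 90,331,482.87 − AUD 88,801,000.00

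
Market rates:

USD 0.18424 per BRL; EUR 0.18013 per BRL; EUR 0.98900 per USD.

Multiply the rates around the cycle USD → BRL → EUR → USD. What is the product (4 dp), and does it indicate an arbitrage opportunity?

Around USD → BRL → EUR → USD: 1 ÷ 0.18424 × 0.18013 ÷ 0.98900 = 0.988566
Product < 1; profitable direction is USD → EUR → BRL → USD.

0.9886 (arbitrage exists)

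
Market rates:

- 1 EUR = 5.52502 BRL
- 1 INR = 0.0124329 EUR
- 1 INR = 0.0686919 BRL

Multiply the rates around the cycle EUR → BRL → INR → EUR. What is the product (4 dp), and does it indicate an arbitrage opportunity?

1.0000 (no arbitrage)

Around EUR → BRL → INR → EUR: 1 × 5.52502 ÷ 0.0686919 × 0.0124329 = 1.000002
Product ≈ 1 (deviation 0.000%, within rounding noise).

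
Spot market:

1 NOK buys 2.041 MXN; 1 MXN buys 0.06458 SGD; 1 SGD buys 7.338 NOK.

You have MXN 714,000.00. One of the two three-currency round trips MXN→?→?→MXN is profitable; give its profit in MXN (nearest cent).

Profitable loop is MXN → NOK → SGD → MXN:
MXN 714,000.00 ÷ 2.041 = NOK 349,828.52
NOK 349,828.52 ÷ 7.338 = SGD 47,673.55
SGD 47,673.55 ÷ 0.06458 = MXN 738,209.21
Profit = MXN 738,209.21 − MXN 714,000.00

Profit: MXN 24,209.21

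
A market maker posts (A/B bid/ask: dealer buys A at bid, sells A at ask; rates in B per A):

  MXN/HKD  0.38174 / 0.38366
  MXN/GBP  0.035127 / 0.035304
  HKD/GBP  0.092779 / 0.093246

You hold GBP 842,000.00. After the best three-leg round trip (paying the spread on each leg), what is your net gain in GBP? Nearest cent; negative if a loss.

Net profit: GBP 2,705.91

Best loop GBP → MXN → HKD → GBP:
GBP 842,000.00 ÷ 0.035304 (buy MXN at ask) = MXN 23,849,988.67
MXN 23,849,988.67 × 0.38174 (sell MXN at bid) = HKD 9,104,494.67
HKD 9,104,494.67 × 0.092779 (sell HKD at bid) = GBP 844,705.91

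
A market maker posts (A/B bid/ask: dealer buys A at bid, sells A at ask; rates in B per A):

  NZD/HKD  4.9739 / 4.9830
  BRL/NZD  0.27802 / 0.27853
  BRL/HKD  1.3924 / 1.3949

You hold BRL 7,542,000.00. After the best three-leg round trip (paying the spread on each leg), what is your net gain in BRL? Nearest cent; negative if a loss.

Best loop BRL → HKD → NZD → BRL:
BRL 7,542,000.00 × 1.3924 (sell BRL at bid) = HKD 10,501,480.80
HKD 10,501,480.80 ÷ 4.9830 (buy NZD at ask) = NZD 2,107,461.53
NZD 2,107,461.53 ÷ 0.27853 (buy BRL at ask) = BRL 7,566,371.77

Net profit: BRL 24,371.77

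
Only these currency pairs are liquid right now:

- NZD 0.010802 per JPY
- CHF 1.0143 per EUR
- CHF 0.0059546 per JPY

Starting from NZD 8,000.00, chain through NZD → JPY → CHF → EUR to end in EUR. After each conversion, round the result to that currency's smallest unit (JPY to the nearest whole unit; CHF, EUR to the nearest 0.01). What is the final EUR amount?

NZD 8,000.00 ÷ 0.010802 = JPY 740,604
JPY 740,604 × 0.0059546 = CHF 4,410.00
CHF 4,410.00 ÷ 1.0143 = EUR 4,347.83

EUR 4,347.83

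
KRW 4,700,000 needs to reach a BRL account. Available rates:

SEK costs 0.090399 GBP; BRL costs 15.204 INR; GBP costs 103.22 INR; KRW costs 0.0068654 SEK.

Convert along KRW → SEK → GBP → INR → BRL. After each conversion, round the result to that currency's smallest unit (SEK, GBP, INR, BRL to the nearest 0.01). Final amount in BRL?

KRW 4,700,000 × 0.0068654 = SEK 32,267.38
SEK 32,267.38 × 0.090399 = GBP 2,916.94
GBP 2,916.94 × 103.22 = INR 301,086.55
INR 301,086.55 ÷ 15.204 = BRL 19,803.11

BRL 19,803.11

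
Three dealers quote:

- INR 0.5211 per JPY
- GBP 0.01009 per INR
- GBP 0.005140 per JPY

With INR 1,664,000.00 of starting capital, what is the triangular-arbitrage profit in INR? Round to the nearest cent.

Profitable loop is INR → GBP → JPY → INR:
INR 1,664,000.00 × 0.01009 = GBP 16,789.76
GBP 16,789.76 ÷ 0.005140 = JPY 3,266,490
JPY 3,266,490 × 0.5211 = INR 1,702,168.08
Profit = INR 1,702,168.08 − INR 1,664,000.00

Profit: INR 38,168.08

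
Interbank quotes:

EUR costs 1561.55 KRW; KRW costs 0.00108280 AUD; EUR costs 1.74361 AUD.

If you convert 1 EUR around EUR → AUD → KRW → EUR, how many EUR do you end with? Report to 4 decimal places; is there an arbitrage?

1.0312 (arbitrage exists)

Around EUR → AUD → KRW → EUR: 1 × 1.74361 ÷ 0.00108280 ÷ 1561.55 = 1.031205
Product > 1; profitable direction is EUR → AUD → KRW → EUR.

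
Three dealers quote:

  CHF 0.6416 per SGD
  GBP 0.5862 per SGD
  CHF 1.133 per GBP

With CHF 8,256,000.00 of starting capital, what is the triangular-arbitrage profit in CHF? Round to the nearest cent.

Profitable loop is CHF → SGD → GBP → CHF:
CHF 8,256,000.00 ÷ 0.6416 = SGD 12,867,830.42
SGD 12,867,830.42 × 0.5862 = GBP 7,543,122.19
GBP 7,543,122.19 × 1.133 = CHF 8,546,357.45
Profit = CHF 8,546,357.45 − CHF 8,256,000.00

Profit: CHF 290,357.45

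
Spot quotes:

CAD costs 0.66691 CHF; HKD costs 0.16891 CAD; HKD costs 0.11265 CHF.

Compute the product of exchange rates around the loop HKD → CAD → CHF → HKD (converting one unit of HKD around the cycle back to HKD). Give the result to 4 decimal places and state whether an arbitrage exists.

Around HKD → CAD → CHF → HKD: 1 × 0.16891 × 0.66691 ÷ 0.11265 = 0.999980
Product ≈ 1 (deviation 0.002%, within rounding noise).

1.0000 (no arbitrage)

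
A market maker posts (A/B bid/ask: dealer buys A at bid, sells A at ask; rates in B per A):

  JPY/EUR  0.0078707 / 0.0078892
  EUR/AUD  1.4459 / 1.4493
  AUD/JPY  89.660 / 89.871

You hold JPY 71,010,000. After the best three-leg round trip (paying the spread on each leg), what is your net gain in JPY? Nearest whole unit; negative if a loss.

Net profit: JPY 1,445,251

Best loop JPY → EUR → AUD → JPY:
JPY 71,010,000 × 0.0078707 (sell JPY at bid) = EUR 558,898.41
EUR 558,898.41 × 1.4459 (sell EUR at bid) = AUD 808,111.21
AUD 808,111.21 × 89.660 (sell AUD at bid) = JPY 72,455,251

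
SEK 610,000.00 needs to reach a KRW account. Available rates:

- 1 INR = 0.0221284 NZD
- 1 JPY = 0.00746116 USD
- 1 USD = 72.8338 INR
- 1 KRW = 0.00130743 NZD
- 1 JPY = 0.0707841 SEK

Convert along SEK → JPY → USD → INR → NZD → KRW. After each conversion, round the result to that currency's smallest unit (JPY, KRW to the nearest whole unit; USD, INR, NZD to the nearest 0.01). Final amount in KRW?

SEK 610,000.00 ÷ 0.0707841 = JPY 8,617,755
JPY 8,617,755 × 0.00746116 = USD 64,298.45
USD 64,298.45 × 72.8338 = INR 4,683,100.45
INR 4,683,100.45 × 0.0221284 = NZD 103,629.52
NZD 103,629.52 ÷ 0.00130743 = KRW 79,262,003

KRW 79,262,003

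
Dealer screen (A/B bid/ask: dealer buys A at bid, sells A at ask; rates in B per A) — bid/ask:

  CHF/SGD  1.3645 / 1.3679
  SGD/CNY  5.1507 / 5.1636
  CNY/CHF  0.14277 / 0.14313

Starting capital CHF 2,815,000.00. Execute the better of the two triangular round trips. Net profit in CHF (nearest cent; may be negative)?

Best loop CHF → SGD → CNY → CHF:
CHF 2,815,000.00 × 1.3645 (sell CHF at bid) = SGD 3,841,067.50
SGD 3,841,067.50 × 5.1507 (sell SGD at bid) = CNY 19,784,186.37
CNY 19,784,186.37 × 0.14277 (sell CNY at bid) = CHF 2,824,588.29

Net profit: CHF 9,588.29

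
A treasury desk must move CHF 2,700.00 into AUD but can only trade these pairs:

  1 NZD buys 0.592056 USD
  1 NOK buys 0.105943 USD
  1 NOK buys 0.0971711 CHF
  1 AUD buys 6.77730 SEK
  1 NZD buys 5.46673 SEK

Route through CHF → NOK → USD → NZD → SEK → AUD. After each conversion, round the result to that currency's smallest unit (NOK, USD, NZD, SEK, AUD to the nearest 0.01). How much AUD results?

AUD 4,010.58

CHF 2,700.00 ÷ 0.0971711 = NOK 27,786.04
NOK 27,786.04 × 0.105943 = USD 2,943.74
USD 2,943.74 ÷ 0.592056 = NZD 4,972.06
NZD 4,972.06 × 5.46673 = SEK 27,180.91
SEK 27,180.91 ÷ 6.77730 = AUD 4,010.58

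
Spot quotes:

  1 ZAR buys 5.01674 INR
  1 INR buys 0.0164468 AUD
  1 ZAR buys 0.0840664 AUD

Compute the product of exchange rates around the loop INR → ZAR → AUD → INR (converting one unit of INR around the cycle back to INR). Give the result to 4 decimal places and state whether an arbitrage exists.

Around INR → ZAR → AUD → INR: 1 ÷ 5.01674 × 0.0840664 ÷ 0.0164468 = 1.018872
Product > 1; profitable direction is INR → ZAR → AUD → INR.

1.0189 (arbitrage exists)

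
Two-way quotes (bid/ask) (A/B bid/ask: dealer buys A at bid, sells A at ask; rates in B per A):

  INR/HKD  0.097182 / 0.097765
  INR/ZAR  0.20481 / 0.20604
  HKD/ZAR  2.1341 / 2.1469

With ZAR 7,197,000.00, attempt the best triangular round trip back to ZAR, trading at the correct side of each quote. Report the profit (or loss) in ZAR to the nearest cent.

Best loop ZAR → INR → HKD → ZAR:
ZAR 7,197,000.00 ÷ 0.20604 (buy INR at ask) = INR 34,930,110.66
INR 34,930,110.66 × 0.097182 (sell INR at bid) = HKD 3,394,578.01
HKD 3,394,578.01 × 2.1341 (sell HKD at bid) = ZAR 7,244,368.94

Net profit: ZAR 47,368.94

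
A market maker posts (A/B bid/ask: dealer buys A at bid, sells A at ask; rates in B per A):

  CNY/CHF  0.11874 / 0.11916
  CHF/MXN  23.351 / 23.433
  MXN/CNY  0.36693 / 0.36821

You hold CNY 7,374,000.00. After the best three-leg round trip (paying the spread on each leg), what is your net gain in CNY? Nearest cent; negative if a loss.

Net profit: CNY 128,204.23

Best loop CNY → CHF → MXN → CNY:
CNY 7,374,000.00 × 0.11874 (sell CNY at bid) = CHF 875,588.76
CHF 875,588.76 × 23.351 (sell CHF at bid) = MXN 20,445,873.13
MXN 20,445,873.13 × 0.36693 (sell MXN at bid) = CNY 7,502,204.23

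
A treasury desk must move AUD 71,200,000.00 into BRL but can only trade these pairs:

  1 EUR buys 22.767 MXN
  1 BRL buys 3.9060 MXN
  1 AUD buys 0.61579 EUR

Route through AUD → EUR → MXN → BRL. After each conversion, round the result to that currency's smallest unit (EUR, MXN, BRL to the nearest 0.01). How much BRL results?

AUD 71,200,000.00 × 0.61579 = EUR 43,844,248.00
EUR 43,844,248.00 × 22.767 = MXN 998,201,994.22
MXN 998,201,994.22 ÷ 3.9060 = BRL 255,556,066.11

BRL 255,556,066.11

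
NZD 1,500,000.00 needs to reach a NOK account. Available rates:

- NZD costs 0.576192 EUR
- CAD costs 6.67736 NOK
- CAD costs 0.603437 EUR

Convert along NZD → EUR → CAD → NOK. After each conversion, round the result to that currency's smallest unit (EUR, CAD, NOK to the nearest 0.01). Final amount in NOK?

NZD 1,500,000.00 × 0.576192 = EUR 864,288.00
EUR 864,288.00 ÷ 0.603437 = CAD 1,432,275.45
CAD 1,432,275.45 × 6.67736 = NOK 9,563,818.80

NOK 9,563,818.80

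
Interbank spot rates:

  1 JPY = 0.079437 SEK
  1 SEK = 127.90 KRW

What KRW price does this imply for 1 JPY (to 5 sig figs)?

1 JPY × 0.079437 = 0.079437 SEK
0.079437 SEK × 127.90 = 10.16 KRW

JPY/KRW = 10.160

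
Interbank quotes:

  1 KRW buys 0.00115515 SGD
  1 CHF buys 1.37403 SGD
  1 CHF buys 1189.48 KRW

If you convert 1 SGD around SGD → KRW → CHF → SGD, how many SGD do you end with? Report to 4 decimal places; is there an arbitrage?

1.0000 (no arbitrage)

Around SGD → KRW → CHF → SGD: 1 ÷ 0.00115515 ÷ 1189.48 × 1.37403 = 1.000002
Product ≈ 1 (deviation 0.000%, within rounding noise).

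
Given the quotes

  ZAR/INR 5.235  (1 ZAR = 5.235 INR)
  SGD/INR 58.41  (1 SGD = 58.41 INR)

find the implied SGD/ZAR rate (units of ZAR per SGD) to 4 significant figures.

SGD/ZAR = 11.16

1 SGD × 58.41 = 58.41 INR
58.41 INR ÷ 5.235 = 11.1576 ZAR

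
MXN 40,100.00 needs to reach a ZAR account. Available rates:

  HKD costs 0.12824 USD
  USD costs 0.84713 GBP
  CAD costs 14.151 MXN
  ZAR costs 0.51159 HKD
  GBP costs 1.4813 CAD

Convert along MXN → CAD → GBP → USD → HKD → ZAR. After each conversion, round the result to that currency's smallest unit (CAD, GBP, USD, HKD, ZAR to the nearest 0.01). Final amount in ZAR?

ZAR 34,420.63

MXN 40,100.00 ÷ 14.151 = CAD 2,833.72
CAD 2,833.72 ÷ 1.4813 = GBP 1,913.00
GBP 1,913.00 ÷ 0.84713 = USD 2,258.21
USD 2,258.21 ÷ 0.12824 = HKD 17,609.25
HKD 17,609.25 ÷ 0.51159 = ZAR 34,420.63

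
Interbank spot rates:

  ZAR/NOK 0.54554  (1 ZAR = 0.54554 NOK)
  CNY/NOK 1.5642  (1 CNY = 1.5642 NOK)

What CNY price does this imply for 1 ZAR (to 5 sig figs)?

ZAR/CNY = 0.34877

1 ZAR × 0.54554 = 0.54554 NOK
0.54554 NOK ÷ 1.5642 = 0.348766 CNY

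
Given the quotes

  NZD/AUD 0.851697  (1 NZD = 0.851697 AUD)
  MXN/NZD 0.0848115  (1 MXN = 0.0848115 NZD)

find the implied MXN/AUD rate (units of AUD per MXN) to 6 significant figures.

1 MXN × 0.0848115 = 0.0848115 NZD
0.0848115 NZD × 0.851697 = 0.0722337 AUD

MXN/AUD = 0.0722337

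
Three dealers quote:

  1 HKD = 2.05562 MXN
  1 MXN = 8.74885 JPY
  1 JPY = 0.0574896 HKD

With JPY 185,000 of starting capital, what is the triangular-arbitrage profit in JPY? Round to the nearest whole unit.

Profit: JPY 6,274

Profitable loop is JPY → HKD → MXN → JPY:
JPY 185,000 × 0.0574896 = HKD 10,635.58
HKD 10,635.58 × 2.05562 = MXN 21,862.70
MXN 21,862.70 × 8.74885 = JPY 191,274
Profit = JPY 191,274 − JPY 185,000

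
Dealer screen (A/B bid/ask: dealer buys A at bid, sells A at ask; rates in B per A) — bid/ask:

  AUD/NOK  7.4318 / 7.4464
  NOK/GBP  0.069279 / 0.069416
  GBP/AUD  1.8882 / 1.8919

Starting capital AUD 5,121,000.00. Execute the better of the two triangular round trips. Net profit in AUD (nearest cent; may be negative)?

Best loop AUD → GBP → NOK → AUD:
AUD 5,121,000.00 ÷ 1.8919 (buy GBP at ask) = GBP 2,706,802.69
GBP 2,706,802.69 ÷ 0.069416 (buy NOK at ask) = NOK 38,993,930.58
NOK 38,993,930.58 ÷ 7.4464 (buy AUD at ask) = AUD 5,236,615.09

Net profit: AUD 115,615.09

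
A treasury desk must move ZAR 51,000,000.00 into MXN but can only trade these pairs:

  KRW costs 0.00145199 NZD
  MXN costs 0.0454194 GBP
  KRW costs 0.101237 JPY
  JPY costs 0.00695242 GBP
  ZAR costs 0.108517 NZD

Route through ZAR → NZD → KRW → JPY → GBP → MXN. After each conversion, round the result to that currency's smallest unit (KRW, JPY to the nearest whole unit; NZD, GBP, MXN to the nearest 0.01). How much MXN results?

ZAR 51,000,000.00 × 0.108517 = NZD 5,534,367.00
NZD 5,534,367.00 ÷ 0.00145199 = KRW 3,811,573,771
KRW 3,811,573,771 × 0.101237 = JPY 385,872,294
JPY 385,872,294 × 0.00695242 = GBP 2,682,746.25
GBP 2,682,746.25 ÷ 0.0454194 = MXN 59,066,087.40

MXN 59,066,087.40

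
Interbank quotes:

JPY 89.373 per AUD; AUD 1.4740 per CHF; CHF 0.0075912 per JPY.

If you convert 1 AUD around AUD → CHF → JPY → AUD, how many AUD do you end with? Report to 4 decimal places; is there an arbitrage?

1.0000 (no arbitrage)

Around AUD → CHF → JPY → AUD: 1 ÷ 1.4740 ÷ 0.0075912 ÷ 89.373 = 0.999967
Product ≈ 1 (deviation 0.003%, within rounding noise).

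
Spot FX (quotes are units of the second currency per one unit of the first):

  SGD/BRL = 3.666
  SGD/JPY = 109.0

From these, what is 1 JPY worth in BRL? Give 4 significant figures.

1 JPY ÷ 109.0 = 0.00917431 SGD
0.00917431 SGD × 3.666 = 0.033633 BRL

JPY/BRL = 0.03363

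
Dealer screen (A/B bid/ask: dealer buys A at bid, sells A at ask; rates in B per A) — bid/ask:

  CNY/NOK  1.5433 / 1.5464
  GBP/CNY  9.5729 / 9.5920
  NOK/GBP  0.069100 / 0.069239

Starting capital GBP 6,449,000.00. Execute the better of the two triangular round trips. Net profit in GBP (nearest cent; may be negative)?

Net profit: GBP 134,613.13

Best loop GBP → CNY → NOK → GBP:
GBP 6,449,000.00 × 9.5729 (sell GBP at bid) = CNY 61,735,632.10
CNY 61,735,632.10 × 1.5433 (sell CNY at bid) = NOK 95,276,601.02
NOK 95,276,601.02 × 0.069100 (sell NOK at bid) = GBP 6,583,613.13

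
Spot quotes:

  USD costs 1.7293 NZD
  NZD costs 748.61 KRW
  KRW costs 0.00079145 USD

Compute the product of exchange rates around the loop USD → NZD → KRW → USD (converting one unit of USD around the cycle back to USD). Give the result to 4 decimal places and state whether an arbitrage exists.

Around USD → NZD → KRW → USD: 1 × 1.7293 × 748.61 × 0.00079145 = 1.024588
Product > 1; profitable direction is USD → NZD → KRW → USD.

1.0246 (arbitrage exists)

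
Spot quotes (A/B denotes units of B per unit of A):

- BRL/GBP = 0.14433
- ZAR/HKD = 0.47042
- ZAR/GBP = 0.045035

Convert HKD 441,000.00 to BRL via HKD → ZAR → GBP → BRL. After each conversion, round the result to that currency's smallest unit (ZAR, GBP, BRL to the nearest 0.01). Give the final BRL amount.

HKD 441,000.00 ÷ 0.47042 = ZAR 937,460.14
ZAR 937,460.14 × 0.045035 = GBP 42,218.52
GBP 42,218.52 ÷ 0.14433 = BRL 292,513.82

BRL 292,513.82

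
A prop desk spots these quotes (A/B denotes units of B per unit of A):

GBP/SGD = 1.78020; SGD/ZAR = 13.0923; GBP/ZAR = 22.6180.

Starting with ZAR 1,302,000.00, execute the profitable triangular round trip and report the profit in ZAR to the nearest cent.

Profitable loop is ZAR → GBP → SGD → ZAR:
ZAR 1,302,000.00 ÷ 22.6180 = GBP 57,564.77
GBP 57,564.77 × 1.78020 = SGD 102,476.81
SGD 102,476.81 × 13.0923 = ZAR 1,341,657.09
Profit = ZAR 1,341,657.09 − ZAR 1,302,000.00

Profit: ZAR 39,657.09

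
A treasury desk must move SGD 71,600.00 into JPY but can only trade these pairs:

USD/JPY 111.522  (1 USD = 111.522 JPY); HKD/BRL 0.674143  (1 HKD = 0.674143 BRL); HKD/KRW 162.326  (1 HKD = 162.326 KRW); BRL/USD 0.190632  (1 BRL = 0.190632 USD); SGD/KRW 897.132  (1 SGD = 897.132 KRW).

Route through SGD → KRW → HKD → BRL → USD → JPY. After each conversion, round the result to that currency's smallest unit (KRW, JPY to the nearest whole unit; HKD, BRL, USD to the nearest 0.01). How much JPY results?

JPY 5,671,392

SGD 71,600.00 × 897.132 = KRW 64,234,651
KRW 64,234,651 ÷ 162.326 = HKD 395,713.88
HKD 395,713.88 × 0.674143 = BRL 266,767.74
BRL 266,767.74 × 0.190632 = USD 50,854.47
USD 50,854.47 × 111.522 = JPY 5,671,392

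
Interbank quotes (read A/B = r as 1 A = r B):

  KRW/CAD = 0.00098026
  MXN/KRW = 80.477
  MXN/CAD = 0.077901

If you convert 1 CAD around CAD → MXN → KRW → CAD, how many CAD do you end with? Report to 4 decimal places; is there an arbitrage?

1.0127 (arbitrage exists)

Around CAD → MXN → KRW → CAD: 1 ÷ 0.077901 × 80.477 × 0.00098026 = 1.012675
Product > 1; profitable direction is CAD → MXN → KRW → CAD.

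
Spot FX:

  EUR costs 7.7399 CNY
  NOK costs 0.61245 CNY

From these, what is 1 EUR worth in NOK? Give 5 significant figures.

1 EUR × 7.7399 = 7.7399 CNY
7.7399 CNY ÷ 0.61245 = 12.6376 NOK

EUR/NOK = 12.638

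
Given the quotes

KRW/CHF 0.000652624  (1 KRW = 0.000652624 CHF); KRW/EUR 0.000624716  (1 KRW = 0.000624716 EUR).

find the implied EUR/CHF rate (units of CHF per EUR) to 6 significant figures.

1 EUR ÷ 0.000624716 = 1600.73 KRW
1600.73 KRW × 0.000652624 = 1.04467 CHF

EUR/CHF = 1.04467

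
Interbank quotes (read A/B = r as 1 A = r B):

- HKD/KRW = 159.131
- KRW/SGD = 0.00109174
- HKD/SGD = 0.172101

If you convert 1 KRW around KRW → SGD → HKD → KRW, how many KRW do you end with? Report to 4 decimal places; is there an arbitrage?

Around KRW → SGD → HKD → KRW: 1 × 0.00109174 ÷ 0.172101 × 159.131 = 1.009464
Product > 1; profitable direction is KRW → SGD → HKD → KRW.

1.0095 (arbitrage exists)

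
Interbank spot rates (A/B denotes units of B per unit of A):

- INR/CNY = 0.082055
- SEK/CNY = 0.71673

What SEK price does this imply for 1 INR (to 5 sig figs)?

INR/SEK = 0.11449

1 INR × 0.082055 = 0.082055 CNY
0.082055 CNY ÷ 0.71673 = 0.114485 SEK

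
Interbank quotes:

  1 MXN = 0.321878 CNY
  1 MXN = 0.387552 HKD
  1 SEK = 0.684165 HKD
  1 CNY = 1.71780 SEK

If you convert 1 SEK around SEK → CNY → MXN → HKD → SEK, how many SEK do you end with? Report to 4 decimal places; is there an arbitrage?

1.0245 (arbitrage exists)

Around SEK → CNY → MXN → HKD → SEK: 1 ÷ 1.71780 ÷ 0.321878 × 0.387552 ÷ 0.684165 = 1.024484
Product > 1; profitable direction is SEK → CNY → MXN → HKD → SEK.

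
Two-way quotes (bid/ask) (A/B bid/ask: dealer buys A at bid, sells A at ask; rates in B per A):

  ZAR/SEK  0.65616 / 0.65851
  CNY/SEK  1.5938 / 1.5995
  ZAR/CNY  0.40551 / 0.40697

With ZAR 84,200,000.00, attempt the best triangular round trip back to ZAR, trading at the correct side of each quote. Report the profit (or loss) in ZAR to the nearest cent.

Net profit: ZAR 674,104.06

Best loop ZAR → SEK → CNY → ZAR:
ZAR 84,200,000.00 × 0.65616 (sell ZAR at bid) = SEK 55,248,672.00
SEK 55,248,672.00 ÷ 1.5995 (buy CNY at ask) = CNY 34,541,214.13
CNY 34,541,214.13 ÷ 0.40697 (buy ZAR at ask) = ZAR 84,874,104.06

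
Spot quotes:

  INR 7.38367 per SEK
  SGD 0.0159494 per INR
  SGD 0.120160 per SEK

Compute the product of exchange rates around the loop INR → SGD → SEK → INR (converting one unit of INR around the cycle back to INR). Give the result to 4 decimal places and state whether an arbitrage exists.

Around INR → SGD → SEK → INR: 1 × 0.0159494 ÷ 0.120160 × 7.38367 = 0.980069
Product < 1; profitable direction is INR → SEK → SGD → INR.

0.9801 (arbitrage exists)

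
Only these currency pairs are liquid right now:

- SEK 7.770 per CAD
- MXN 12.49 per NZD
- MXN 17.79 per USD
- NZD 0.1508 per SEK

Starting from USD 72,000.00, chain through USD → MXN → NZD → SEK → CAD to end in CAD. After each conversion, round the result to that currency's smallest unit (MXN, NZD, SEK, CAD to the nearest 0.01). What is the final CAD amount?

CAD 87,523.29

USD 72,000.00 × 17.79 = MXN 1,280,880.00
MXN 1,280,880.00 ÷ 12.49 = NZD 102,552.44
NZD 102,552.44 ÷ 0.1508 = SEK 680,055.97
SEK 680,055.97 ÷ 7.770 = CAD 87,523.29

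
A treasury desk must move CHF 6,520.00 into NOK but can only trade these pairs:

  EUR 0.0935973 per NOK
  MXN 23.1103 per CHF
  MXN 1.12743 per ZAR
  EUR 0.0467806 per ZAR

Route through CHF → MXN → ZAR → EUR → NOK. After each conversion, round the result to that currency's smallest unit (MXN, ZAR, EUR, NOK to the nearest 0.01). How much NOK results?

NOK 66,798.40

CHF 6,520.00 × 23.1103 = MXN 150,679.16
MXN 150,679.16 ÷ 1.12743 = ZAR 133,648.35
ZAR 133,648.35 × 0.0467806 = EUR 6,252.15
EUR 6,252.15 ÷ 0.0935973 = NOK 66,798.40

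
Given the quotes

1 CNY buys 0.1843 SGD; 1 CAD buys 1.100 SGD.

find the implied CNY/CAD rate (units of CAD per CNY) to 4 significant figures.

1 CNY × 0.1843 = 0.1843 SGD
0.1843 SGD ÷ 1.100 = 0.167545 CAD

CNY/CAD = 0.1675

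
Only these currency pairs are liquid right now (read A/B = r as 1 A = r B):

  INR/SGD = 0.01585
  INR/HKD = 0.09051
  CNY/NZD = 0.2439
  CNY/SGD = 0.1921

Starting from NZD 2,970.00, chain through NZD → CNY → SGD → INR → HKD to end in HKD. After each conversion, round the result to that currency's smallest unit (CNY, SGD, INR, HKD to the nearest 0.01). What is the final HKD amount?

HKD 13,357.91

NZD 2,970.00 ÷ 0.2439 = CNY 12,177.12
CNY 12,177.12 × 0.1921 = SGD 2,339.22
SGD 2,339.22 ÷ 0.01585 = INR 147,584.86
INR 147,584.86 × 0.09051 = HKD 13,357.91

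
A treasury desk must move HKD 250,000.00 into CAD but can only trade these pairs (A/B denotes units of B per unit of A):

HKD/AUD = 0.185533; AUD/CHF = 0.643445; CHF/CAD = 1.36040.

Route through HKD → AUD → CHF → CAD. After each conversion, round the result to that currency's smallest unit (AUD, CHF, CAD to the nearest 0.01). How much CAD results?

HKD 250,000.00 × 0.185533 = AUD 46,383.25
AUD 46,383.25 × 0.643445 = CHF 29,845.07
CHF 29,845.07 × 1.36040 = CAD 40,601.23

CAD 40,601.23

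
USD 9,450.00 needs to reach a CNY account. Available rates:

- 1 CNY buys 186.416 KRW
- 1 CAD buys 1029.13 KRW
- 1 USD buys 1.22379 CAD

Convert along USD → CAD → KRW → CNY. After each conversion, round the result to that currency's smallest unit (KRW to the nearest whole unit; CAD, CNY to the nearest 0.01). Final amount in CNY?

CNY 63,844.86

USD 9,450.00 × 1.22379 = CAD 11,564.82
CAD 11,564.82 × 1029.13 = KRW 11,901,703
KRW 11,901,703 ÷ 186.416 = CNY 63,844.86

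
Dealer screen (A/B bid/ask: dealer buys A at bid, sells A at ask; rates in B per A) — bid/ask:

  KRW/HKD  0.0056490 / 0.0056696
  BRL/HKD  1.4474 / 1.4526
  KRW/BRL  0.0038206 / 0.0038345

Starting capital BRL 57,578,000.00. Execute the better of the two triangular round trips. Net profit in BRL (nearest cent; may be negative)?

Net profit: BRL 816,691.47

Best loop BRL → KRW → HKD → BRL:
BRL 57,578,000.00 ÷ 0.0038345 (buy KRW at ask) = KRW 15,015,777,807
KRW 15,015,777,807 × 0.0056490 (sell KRW at bid) = HKD 84,824,128.83
HKD 84,824,128.83 ÷ 1.4526 (buy BRL at ask) = BRL 58,394,691.47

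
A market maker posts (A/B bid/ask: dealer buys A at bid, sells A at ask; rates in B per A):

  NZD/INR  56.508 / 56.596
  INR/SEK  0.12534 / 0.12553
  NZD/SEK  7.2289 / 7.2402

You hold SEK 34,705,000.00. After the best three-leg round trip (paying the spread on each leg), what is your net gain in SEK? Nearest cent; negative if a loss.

Best loop SEK → INR → NZD → SEK:
SEK 34,705,000.00 ÷ 0.12553 (buy INR at ask) = INR 276,467,776.63
INR 276,467,776.63 ÷ 56.596 (buy NZD at ask) = NZD 4,884,934.92
NZD 4,884,934.92 × 7.2289 (sell NZD at bid) = SEK 35,312,706.03

Net profit: SEK 607,706.03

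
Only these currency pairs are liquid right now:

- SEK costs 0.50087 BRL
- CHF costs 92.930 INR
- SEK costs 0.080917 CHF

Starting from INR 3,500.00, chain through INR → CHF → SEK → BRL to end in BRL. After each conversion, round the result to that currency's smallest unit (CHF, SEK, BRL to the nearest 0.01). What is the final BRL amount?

BRL 233.11

INR 3,500.00 ÷ 92.930 = CHF 37.66
CHF 37.66 ÷ 0.080917 = SEK 465.42
SEK 465.42 × 0.50087 = BRL 233.11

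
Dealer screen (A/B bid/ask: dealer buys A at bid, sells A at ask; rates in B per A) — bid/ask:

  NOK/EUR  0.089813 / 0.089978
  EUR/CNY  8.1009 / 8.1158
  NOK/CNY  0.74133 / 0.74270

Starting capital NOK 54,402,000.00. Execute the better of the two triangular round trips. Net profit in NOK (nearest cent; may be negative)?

Net profit: NOK 825,930.53

Best loop NOK → CNY → EUR → NOK:
NOK 54,402,000.00 × 0.74133 (sell NOK at bid) = CNY 40,329,834.66
CNY 40,329,834.66 ÷ 8.1158 (buy EUR at ask) = EUR 4,969,298.73
EUR 4,969,298.73 ÷ 0.089978 (buy NOK at ask) = NOK 55,227,930.53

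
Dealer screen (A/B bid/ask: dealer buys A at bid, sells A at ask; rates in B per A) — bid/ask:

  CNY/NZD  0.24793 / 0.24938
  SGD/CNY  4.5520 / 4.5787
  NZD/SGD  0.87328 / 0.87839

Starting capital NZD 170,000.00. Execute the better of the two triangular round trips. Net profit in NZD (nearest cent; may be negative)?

Best loop NZD → CNY → SGD → NZD:
NZD 170,000.00 ÷ 0.24938 (buy CNY at ask) = CNY 681,690.59
CNY 681,690.59 ÷ 4.5787 (buy SGD at ask) = SGD 148,883.00
SGD 148,883.00 ÷ 0.87839 (buy NZD at ask) = NZD 169,495.33

Net result: NZD -504.67 (no profitable arbitrage after spreads)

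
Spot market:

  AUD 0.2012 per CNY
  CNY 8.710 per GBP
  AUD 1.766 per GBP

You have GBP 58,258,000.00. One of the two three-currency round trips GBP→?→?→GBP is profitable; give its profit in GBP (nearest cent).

Profit: GBP 450,385.74

Profitable loop is GBP → AUD → CNY → GBP:
GBP 58,258,000.00 × 1.766 = AUD 102,883,628.00
AUD 102,883,628.00 ÷ 0.2012 = CNY 511,350,039.76
CNY 511,350,039.76 ÷ 8.710 = GBP 58,708,385.74
Profit = GBP 58,708,385.74 − GBP 58,258,000.00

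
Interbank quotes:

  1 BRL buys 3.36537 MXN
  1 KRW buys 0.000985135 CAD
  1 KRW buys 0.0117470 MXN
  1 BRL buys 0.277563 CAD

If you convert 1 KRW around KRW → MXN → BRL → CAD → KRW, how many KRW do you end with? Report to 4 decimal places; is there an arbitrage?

0.9835 (arbitrage exists)

Around KRW → MXN → BRL → CAD → KRW: 1 × 0.0117470 ÷ 3.36537 × 0.277563 ÷ 0.000985135 = 0.983467
Product < 1; profitable direction is KRW → CAD → BRL → MXN → KRW.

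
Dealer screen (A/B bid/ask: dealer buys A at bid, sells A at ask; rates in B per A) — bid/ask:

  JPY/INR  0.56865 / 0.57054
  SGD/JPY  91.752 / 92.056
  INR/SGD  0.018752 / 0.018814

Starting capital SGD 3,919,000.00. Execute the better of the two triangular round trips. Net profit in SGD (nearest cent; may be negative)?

Best loop SGD → INR → JPY → SGD:
SGD 3,919,000.00 ÷ 0.018814 (buy INR at ask) = INR 208,302,328.05
INR 208,302,328.05 ÷ 0.57054 (buy JPY at ask) = JPY 365,096,800
JPY 365,096,800 ÷ 92.056 (buy SGD at ask) = SGD 3,966,029.37

Net profit: SGD 47,029.37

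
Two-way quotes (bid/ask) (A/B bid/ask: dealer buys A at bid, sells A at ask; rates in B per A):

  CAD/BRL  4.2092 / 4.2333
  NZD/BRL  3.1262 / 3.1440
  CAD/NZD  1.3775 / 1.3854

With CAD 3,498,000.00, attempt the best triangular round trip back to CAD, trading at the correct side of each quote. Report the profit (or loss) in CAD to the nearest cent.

Best loop CAD → NZD → BRL → CAD:
CAD 3,498,000.00 × 1.3775 (sell CAD at bid) = NZD 4,818,495.00
NZD 4,818,495.00 × 3.1262 (sell NZD at bid) = BRL 15,063,579.07
BRL 15,063,579.07 ÷ 4.2333 (buy CAD at ask) = CAD 3,558,353.78

Net profit: CAD 60,353.78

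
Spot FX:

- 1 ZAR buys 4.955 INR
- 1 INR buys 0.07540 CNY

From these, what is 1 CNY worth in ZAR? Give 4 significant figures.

1 CNY ÷ 0.07540 = 13.2626 INR
13.2626 INR ÷ 4.955 = 2.67661 ZAR

CNY/ZAR = 2.677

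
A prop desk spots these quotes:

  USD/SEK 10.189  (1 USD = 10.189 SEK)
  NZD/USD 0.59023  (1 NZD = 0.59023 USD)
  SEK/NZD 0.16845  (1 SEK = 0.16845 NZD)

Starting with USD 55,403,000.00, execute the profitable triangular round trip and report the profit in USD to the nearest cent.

Profitable loop is USD → SEK → NZD → USD:
USD 55,403,000.00 × 10.189 = SEK 564,501,167.00
SEK 564,501,167.00 × 0.16845 = NZD 95,090,221.58
NZD 95,090,221.58 × 0.59023 = USD 56,125,101.48
Profit = USD 56,125,101.48 − USD 55,403,000.00

Profit: USD 722,101.48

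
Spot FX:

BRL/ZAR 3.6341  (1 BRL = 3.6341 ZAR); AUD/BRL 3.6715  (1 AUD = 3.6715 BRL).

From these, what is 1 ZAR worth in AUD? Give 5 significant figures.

ZAR/AUD = 0.074948

1 ZAR ÷ 3.6341 = 0.275171 BRL
0.275171 BRL ÷ 3.6715 = 0.0749479 AUD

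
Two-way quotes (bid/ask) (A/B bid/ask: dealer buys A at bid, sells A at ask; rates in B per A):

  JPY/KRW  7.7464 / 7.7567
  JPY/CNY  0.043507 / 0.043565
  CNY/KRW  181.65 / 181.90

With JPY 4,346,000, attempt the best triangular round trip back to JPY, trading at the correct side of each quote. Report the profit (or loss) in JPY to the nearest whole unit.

Net profit: JPY 81,996

Best loop JPY → CNY → KRW → JPY:
JPY 4,346,000 × 0.043507 (sell JPY at bid) = CNY 189,081.42
CNY 189,081.42 × 181.65 (sell CNY at bid) = KRW 34,346,640
KRW 34,346,640 ÷ 7.7567 (buy JPY at ask) = JPY 4,427,996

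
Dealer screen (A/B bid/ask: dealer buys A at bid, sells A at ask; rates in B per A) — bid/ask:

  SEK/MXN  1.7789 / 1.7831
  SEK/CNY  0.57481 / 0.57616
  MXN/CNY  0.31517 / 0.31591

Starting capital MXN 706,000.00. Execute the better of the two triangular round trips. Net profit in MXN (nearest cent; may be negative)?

Best loop MXN → SEK → CNY → MXN:
MXN 706,000.00 ÷ 1.7831 (buy SEK at ask) = SEK 395,939.66
SEK 395,939.66 × 0.57481 (sell SEK at bid) = CNY 227,590.07
CNY 227,590.07 ÷ 0.31591 (buy MXN at ask) = MXN 720,426.94

Net profit: MXN 14,426.94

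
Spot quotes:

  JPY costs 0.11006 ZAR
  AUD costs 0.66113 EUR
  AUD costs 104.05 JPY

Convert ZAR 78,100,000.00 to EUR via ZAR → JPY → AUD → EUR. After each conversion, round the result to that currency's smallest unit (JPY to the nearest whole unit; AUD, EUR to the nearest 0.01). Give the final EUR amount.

ZAR 78,100,000.00 ÷ 0.11006 = JPY 709,612,938
JPY 709,612,938 ÷ 104.05 = AUD 6,819,922.52
AUD 6,819,922.52 × 0.66113 = EUR 4,508,855.38

EUR 4,508,855.38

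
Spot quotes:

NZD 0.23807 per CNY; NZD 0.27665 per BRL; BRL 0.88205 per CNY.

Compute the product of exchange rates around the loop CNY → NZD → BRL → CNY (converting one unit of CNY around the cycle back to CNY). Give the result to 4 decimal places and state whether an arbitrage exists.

Around CNY → NZD → BRL → CNY: 1 × 0.23807 ÷ 0.27665 ÷ 0.88205 = 0.975620
Product < 1; profitable direction is CNY → BRL → NZD → CNY.

0.9756 (arbitrage exists)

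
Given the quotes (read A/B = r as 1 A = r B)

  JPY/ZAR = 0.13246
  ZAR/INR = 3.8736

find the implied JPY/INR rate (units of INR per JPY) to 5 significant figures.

1 JPY × 0.13246 = 0.13246 ZAR
0.13246 ZAR × 3.8736 = 0.513097 INR

JPY/INR = 0.51310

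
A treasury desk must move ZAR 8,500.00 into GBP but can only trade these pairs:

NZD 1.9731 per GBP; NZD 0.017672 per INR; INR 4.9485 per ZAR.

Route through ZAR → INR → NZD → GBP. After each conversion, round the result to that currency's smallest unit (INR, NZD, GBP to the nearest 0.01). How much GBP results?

ZAR 8,500.00 × 4.9485 = INR 42,062.25
INR 42,062.25 × 0.017672 = NZD 743.32
NZD 743.32 ÷ 1.9731 = GBP 376.73

GBP 376.73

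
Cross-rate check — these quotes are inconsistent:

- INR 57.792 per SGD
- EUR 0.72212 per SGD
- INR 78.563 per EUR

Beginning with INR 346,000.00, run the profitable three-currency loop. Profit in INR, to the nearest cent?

Profit: INR 6,465.32

Profitable loop is INR → EUR → SGD → INR:
INR 346,000.00 ÷ 78.563 = EUR 4,404.11
EUR 4,404.11 ÷ 0.72212 = SGD 6,098.86
SGD 6,098.86 × 57.792 = INR 352,465.32
Profit = INR 352,465.32 − INR 346,000.00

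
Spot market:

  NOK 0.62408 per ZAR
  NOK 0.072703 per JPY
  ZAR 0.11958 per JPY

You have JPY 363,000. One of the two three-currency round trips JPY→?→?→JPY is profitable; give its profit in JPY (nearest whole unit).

Profitable loop is JPY → ZAR → NOK → JPY:
JPY 363,000 × 0.11958 = ZAR 43,407.54
ZAR 43,407.54 × 0.62408 = NOK 27,089.78
NOK 27,089.78 ÷ 0.072703 = JPY 372,609
Profit = JPY 372,609 − JPY 363,000

Profit: JPY 9,609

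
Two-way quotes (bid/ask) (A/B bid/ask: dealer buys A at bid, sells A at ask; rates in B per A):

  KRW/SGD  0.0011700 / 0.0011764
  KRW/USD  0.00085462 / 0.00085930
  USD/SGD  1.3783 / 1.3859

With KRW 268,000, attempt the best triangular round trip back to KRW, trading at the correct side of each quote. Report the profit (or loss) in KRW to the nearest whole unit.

Net profit: KRW 347

Best loop KRW → USD → SGD → KRW:
KRW 268,000 × 0.00085462 (sell KRW at bid) = USD 229.04
USD 229.04 × 1.3783 (sell USD at bid) = SGD 315.68
SGD 315.68 ÷ 0.0011764 (buy KRW at ask) = KRW 268,347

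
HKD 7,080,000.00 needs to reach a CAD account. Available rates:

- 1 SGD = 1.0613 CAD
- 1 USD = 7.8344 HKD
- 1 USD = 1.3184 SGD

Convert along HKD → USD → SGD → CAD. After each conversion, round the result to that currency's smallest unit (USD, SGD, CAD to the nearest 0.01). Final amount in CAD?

CAD 1,264,482.65

HKD 7,080,000.00 ÷ 7.8344 = USD 903,706.73
USD 903,706.73 × 1.3184 = SGD 1,191,446.95
SGD 1,191,446.95 × 1.0613 = CAD 1,264,482.65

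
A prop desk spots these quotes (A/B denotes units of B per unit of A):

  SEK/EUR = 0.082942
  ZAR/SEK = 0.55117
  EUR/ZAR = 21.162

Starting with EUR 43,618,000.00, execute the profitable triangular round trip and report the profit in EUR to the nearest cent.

Profitable loop is EUR → SEK → ZAR → EUR:
EUR 43,618,000.00 ÷ 0.082942 = SEK 525,885,558.58
SEK 525,885,558.58 ÷ 0.55117 = ZAR 954,125,875.11
ZAR 954,125,875.11 ÷ 21.162 = EUR 45,086,753.38
Profit = EUR 45,086,753.38 − EUR 43,618,000.00

Profit: EUR 1,468,753.38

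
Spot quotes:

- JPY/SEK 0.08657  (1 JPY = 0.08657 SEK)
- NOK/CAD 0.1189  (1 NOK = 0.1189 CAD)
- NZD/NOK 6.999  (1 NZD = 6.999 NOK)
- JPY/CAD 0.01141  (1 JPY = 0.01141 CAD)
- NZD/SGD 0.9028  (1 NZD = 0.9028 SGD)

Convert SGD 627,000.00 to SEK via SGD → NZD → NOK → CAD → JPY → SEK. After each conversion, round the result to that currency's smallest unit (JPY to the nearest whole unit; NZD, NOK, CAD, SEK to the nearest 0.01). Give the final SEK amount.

SEK 4,385,060.68

SGD 627,000.00 ÷ 0.9028 = NZD 694,505.98
NZD 694,505.98 × 6.999 = NOK 4,860,847.35
NOK 4,860,847.35 × 0.1189 = CAD 577,954.75
CAD 577,954.75 ÷ 0.01141 = JPY 50,653,352
JPY 50,653,352 × 0.08657 = SEK 4,385,060.68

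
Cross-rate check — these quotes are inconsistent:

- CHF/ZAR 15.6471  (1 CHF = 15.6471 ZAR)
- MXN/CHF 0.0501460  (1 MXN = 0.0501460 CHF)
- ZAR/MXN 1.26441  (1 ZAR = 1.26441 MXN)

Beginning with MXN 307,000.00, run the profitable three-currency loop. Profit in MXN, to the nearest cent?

Profitable loop is MXN → ZAR → CHF → MXN:
MXN 307,000.00 ÷ 1.26441 = ZAR 242,800.99
ZAR 242,800.99 ÷ 15.6471 = CHF 15,517.32
CHF 15,517.32 ÷ 0.0501460 = MXN 309,442.74
Profit = MXN 309,442.74 − MXN 307,000.00

Profit: MXN 2,442.74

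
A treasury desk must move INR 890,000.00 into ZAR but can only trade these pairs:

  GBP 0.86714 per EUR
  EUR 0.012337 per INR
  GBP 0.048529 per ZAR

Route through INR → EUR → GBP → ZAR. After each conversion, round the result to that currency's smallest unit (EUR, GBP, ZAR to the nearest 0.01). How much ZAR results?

INR 890,000.00 × 0.012337 = EUR 10,979.93
EUR 10,979.93 × 0.86714 = GBP 9,521.14
GBP 9,521.14 ÷ 0.048529 = ZAR 196,194.85

ZAR 196,194.85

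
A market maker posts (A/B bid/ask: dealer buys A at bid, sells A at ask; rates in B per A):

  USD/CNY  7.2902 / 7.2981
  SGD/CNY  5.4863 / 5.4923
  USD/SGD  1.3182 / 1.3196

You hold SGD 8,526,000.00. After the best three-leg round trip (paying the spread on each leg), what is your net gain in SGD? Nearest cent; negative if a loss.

Net profit: SGD 50,067.95

Best loop SGD → USD → CNY → SGD:
SGD 8,526,000.00 ÷ 1.3196 (buy USD at ask) = USD 6,461,048.80
USD 6,461,048.80 × 7.2902 (sell USD at bid) = CNY 47,102,337.98
CNY 47,102,337.98 ÷ 5.4923 (buy SGD at ask) = SGD 8,576,067.95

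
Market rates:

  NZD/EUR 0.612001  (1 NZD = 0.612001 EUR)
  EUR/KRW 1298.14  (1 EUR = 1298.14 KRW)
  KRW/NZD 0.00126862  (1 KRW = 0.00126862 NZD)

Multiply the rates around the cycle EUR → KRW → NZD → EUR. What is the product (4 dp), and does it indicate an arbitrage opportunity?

1.0079 (arbitrage exists)

Around EUR → KRW → NZD → EUR: 1 × 1298.14 × 0.00126862 × 0.612001 = 1.007872
Product > 1; profitable direction is EUR → KRW → NZD → EUR.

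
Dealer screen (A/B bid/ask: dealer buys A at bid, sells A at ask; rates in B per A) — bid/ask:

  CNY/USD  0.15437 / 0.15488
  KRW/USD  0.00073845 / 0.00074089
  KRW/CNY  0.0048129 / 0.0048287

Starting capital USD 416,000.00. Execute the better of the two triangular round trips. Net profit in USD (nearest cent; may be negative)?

Best loop USD → KRW → CNY → USD:
USD 416,000.00 ÷ 0.00074089 (buy KRW at ask) = KRW 561,486,860
KRW 561,486,860 × 0.0048129 (sell KRW at bid) = CNY 2,702,380.11
CNY 2,702,380.11 × 0.15437 (sell CNY at bid) = USD 417,166.42

Net profit: USD 1,166.42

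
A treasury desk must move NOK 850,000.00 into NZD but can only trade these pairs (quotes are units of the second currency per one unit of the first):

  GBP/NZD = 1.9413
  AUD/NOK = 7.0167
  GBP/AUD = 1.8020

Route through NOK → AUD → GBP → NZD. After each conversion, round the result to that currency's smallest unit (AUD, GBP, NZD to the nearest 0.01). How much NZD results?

NOK 850,000.00 ÷ 7.0167 = AUD 121,139.57
AUD 121,139.57 ÷ 1.8020 = GBP 67,225.07
GBP 67,225.07 × 1.9413 = NZD 130,504.03

NZD 130,504.03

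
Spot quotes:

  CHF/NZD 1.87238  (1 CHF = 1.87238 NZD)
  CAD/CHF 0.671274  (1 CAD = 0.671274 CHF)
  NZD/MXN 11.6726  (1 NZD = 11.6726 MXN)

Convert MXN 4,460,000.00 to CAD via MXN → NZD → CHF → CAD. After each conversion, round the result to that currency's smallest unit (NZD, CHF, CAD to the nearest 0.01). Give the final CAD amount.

CAD 303,999.89

MXN 4,460,000.00 ÷ 11.6726 = NZD 382,091.39
NZD 382,091.39 ÷ 1.87238 = CHF 204,067.22
CHF 204,067.22 ÷ 0.671274 = CAD 303,999.89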